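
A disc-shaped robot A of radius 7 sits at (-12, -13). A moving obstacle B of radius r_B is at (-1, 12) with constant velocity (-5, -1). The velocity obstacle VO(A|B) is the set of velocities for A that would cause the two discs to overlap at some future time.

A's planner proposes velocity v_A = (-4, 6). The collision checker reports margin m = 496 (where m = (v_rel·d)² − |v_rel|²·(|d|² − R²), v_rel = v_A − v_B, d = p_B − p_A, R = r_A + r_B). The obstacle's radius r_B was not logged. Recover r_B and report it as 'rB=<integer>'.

m = 496
d = (11, 25);  v_rel = (1, 7),  |v_rel|² = 50
v_rel×d = (1)·(25) − (7)·(11) = -52
since m = R²·50 − (-52)²:  R² = (2704 + 496) / 50 = 64
R = √64 = 8  ⇒  r_B = 8 − 7 = 1

rB=1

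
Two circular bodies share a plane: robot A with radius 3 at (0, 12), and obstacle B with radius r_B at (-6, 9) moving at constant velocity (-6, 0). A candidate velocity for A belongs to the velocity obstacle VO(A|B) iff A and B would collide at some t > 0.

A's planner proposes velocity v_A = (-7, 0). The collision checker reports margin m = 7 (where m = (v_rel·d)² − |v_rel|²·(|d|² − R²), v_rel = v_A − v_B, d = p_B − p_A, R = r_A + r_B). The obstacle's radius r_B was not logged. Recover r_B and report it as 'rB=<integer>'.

m = 7
d = (-6, -3);  v_rel = (-1, 0),  |v_rel|² = 1
v_rel×d = (-1)·(-3) − (0)·(-6) = 3
since m = R²·1 − 3²:  R² = (9 + 7) / 1 = 16
R = √16 = 4  ⇒  r_B = 4 − 3 = 1

rB=1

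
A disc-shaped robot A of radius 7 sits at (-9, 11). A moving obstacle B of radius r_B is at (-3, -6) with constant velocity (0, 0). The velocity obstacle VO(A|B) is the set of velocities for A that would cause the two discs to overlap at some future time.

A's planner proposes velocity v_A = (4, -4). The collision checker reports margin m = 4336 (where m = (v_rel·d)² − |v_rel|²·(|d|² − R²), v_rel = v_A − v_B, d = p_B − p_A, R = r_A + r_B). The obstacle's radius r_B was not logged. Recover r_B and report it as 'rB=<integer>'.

m = 4336
d = (6, -17);  v_rel = (4, -4),  |v_rel|² = 32
v_rel×d = (4)·(-17) − (-4)·(6) = -44
since m = R²·32 − (-44)²:  R² = (1936 + 4336) / 32 = 196
R = √196 = 14  ⇒  r_B = 14 − 7 = 7

rB=7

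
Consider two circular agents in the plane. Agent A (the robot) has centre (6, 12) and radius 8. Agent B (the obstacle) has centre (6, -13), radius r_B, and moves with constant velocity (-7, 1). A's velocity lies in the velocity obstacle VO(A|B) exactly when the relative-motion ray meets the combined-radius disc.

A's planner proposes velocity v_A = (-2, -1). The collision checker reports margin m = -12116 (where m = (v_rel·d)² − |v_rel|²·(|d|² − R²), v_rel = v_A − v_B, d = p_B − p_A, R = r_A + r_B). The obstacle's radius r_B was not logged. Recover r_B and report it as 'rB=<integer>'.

m = -12116
d = (0, -25);  v_rel = (5, -2),  |v_rel|² = 29
v_rel×d = (5)·(-25) − (-2)·(0) = -125
since m = R²·29 − (-125)²:  R² = (15625 + -12116) / 29 = 121
R = √121 = 11  ⇒  r_B = 11 − 8 = 3

rB=3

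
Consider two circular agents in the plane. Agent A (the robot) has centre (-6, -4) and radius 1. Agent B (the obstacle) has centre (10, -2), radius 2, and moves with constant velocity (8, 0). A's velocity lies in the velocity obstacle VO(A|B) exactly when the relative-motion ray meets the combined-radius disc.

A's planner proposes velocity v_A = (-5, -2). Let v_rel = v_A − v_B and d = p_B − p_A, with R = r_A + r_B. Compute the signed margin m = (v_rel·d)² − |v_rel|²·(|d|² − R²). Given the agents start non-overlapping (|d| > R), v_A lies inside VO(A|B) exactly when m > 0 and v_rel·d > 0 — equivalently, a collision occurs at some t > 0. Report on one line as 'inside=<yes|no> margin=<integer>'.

d = (16, 2),  |d|² = 260;  R = 1+2 = 3,  c = 260−3² = 251
v_rel = (-13, -2),  |v_rel|² = 173;  v_rel·d = (-13)·(16) + (-2)·(2) = -212
173·t² + 424·t + 251 = 0  ⇒  m = (-212)² − 173·251 = 1521
m = 1521 > 0,  v_rel·d = -212 < 0  ⇒  outside

inside=no margin=1521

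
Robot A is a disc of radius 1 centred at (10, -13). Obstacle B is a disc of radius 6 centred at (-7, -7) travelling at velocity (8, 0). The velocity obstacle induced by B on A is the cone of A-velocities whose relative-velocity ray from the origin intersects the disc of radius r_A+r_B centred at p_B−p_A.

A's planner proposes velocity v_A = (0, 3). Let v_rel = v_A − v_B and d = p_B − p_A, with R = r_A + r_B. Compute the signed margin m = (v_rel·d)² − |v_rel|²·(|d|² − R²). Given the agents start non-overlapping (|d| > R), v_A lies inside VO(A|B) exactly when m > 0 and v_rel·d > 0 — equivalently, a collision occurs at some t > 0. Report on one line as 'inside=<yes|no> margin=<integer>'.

d = (-17, 6),  |d|² = 325;  R = 1+6 = 7,  c = 325−7² = 276
v_rel = (-8, 3),  |v_rel|² = 73;  v_rel·d = (-8)·(-17) + (3)·(6) = 154
73·t² − 308·t + 276 = 0  ⇒  m = 154² − 73·276 = 3568
m = 3568 > 0,  v_rel·d = 154 > 0  ⇒  inside

inside=yes margin=3568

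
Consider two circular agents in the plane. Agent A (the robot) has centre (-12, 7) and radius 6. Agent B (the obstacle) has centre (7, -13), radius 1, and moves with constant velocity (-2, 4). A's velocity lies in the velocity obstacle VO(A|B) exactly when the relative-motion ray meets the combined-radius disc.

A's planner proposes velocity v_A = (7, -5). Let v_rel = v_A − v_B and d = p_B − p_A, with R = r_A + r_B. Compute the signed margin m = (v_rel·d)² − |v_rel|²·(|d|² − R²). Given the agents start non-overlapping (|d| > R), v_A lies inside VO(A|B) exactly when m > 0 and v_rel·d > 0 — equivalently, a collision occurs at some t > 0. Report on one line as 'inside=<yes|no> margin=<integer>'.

d = (19, -20),  |d|² = 761;  R = 6+1 = 7,  c = 761−7² = 712
v_rel = (9, -9),  |v_rel|² = 162;  v_rel·d = (9)·(19) + (-9)·(-20) = 351
162·t² − 702·t + 712 = 0  ⇒  m = 351² − 162·712 = 7857
m = 7857 > 0,  v_rel·d = 351 > 0  ⇒  inside

inside=yes margin=7857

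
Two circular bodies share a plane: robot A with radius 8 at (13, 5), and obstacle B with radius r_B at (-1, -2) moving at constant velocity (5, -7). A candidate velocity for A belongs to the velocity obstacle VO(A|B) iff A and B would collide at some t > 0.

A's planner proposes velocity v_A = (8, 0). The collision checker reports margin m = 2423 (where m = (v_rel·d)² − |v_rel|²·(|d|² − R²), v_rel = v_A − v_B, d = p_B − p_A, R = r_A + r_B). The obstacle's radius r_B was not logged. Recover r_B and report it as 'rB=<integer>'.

m = 2423
d = (-14, -7);  v_rel = (3, 7),  |v_rel|² = 58
v_rel×d = (3)·(-7) − (7)·(-14) = 77
since m = R²·58 − 77²:  R² = (5929 + 2423) / 58 = 144
R = √144 = 12  ⇒  r_B = 12 − 8 = 4

rB=4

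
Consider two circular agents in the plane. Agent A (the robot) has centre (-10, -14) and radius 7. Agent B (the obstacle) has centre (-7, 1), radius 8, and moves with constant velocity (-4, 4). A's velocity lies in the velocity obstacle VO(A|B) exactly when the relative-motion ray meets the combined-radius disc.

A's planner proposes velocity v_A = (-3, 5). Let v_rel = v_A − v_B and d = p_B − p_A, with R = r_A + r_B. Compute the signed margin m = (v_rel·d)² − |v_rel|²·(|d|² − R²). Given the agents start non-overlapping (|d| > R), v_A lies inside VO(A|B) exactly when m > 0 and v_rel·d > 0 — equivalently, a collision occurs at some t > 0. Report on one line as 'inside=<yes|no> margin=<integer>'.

d = (3, 15),  |d|² = 234;  R = 7+8 = 15,  c = 234−15² = 9
v_rel = (1, 1),  |v_rel|² = 2;  v_rel·d = (1)·(3) + (1)·(15) = 18
2·t² − 36·t + 9 = 0  ⇒  m = 18² − 2·9 = 306
m = 306 > 0,  v_rel·d = 18 > 0  ⇒  inside

inside=yes margin=306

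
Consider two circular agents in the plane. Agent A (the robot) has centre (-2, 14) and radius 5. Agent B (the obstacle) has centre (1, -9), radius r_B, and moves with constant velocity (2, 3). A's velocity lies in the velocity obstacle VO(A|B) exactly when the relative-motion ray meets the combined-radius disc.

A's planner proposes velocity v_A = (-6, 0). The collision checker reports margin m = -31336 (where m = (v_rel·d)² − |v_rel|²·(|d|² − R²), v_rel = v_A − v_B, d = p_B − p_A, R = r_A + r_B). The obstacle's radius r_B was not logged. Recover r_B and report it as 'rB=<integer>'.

m = -31336
d = (3, -23);  v_rel = (-8, -3),  |v_rel|² = 73
v_rel×d = (-8)·(-23) − (-3)·(3) = 193
since m = R²·73 − 193²:  R² = (37249 + -31336) / 73 = 81
R = √81 = 9  ⇒  r_B = 9 − 5 = 4

rB=4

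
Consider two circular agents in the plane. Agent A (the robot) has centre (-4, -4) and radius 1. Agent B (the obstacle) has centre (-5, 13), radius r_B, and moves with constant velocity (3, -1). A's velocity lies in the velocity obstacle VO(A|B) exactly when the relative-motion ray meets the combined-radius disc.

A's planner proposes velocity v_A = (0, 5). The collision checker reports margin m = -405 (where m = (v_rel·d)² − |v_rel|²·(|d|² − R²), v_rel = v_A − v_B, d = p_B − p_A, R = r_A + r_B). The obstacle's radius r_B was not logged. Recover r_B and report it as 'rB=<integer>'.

m = -405
d = (-1, 17);  v_rel = (-3, 6),  |v_rel|² = 45
v_rel×d = (-3)·(17) − (6)·(-1) = -45
since m = R²·45 − (-45)²:  R² = (2025 + -405) / 45 = 36
R = √36 = 6  ⇒  r_B = 6 − 1 = 5

rB=5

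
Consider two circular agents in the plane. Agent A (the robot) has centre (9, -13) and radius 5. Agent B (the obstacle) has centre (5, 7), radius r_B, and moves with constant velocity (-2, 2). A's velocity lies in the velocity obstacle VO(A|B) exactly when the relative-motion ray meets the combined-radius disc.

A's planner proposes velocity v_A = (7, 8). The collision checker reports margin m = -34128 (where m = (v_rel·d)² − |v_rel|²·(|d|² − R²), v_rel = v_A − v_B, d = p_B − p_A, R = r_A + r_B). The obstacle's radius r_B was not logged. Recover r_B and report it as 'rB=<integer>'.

m = -34128
d = (-4, 20);  v_rel = (9, 6),  |v_rel|² = 117
v_rel×d = (9)·(20) − (6)·(-4) = 204
since m = R²·117 − 204²:  R² = (41616 + -34128) / 117 = 64
R = √64 = 8  ⇒  r_B = 8 − 5 = 3

rB=3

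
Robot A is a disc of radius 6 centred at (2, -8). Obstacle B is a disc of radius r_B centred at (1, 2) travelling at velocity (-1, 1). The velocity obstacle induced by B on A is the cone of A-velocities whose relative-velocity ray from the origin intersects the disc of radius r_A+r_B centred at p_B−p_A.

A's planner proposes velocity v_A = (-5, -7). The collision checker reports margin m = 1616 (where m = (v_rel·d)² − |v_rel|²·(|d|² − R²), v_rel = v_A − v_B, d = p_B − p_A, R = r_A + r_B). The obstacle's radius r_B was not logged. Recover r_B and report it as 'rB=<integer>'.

m = 1616
d = (-1, 10);  v_rel = (-4, -8),  |v_rel|² = 80
v_rel×d = (-4)·(10) − (-8)·(-1) = -48
since m = R²·80 − (-48)²:  R² = (2304 + 1616) / 80 = 49
R = √49 = 7  ⇒  r_B = 7 − 6 = 1

rB=1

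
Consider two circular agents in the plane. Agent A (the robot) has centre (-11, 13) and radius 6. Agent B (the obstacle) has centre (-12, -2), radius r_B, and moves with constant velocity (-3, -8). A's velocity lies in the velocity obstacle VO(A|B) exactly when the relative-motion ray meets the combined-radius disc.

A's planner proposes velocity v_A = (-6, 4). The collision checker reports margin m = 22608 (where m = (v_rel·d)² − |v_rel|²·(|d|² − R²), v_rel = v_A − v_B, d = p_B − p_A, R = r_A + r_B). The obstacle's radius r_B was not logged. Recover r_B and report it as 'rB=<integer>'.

m = 22608
d = (-1, -15);  v_rel = (-3, 12),  |v_rel|² = 153
v_rel×d = (-3)·(-15) − (12)·(-1) = 57
since m = R²·153 − 57²:  R² = (3249 + 22608) / 153 = 169
R = √169 = 13  ⇒  r_B = 13 − 6 = 7

rB=7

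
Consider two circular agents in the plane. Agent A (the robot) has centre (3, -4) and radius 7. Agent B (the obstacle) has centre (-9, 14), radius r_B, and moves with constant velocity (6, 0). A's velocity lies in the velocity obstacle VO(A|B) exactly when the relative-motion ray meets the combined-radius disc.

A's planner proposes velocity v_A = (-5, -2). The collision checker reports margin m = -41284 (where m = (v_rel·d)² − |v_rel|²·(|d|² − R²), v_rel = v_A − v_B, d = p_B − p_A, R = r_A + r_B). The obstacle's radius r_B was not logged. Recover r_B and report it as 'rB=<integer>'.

m = -41284
d = (-12, 18);  v_rel = (-11, -2),  |v_rel|² = 125
v_rel×d = (-11)·(18) − (-2)·(-12) = -222
since m = R²·125 − (-222)²:  R² = (49284 + -41284) / 125 = 64
R = √64 = 8  ⇒  r_B = 8 − 7 = 1

rB=1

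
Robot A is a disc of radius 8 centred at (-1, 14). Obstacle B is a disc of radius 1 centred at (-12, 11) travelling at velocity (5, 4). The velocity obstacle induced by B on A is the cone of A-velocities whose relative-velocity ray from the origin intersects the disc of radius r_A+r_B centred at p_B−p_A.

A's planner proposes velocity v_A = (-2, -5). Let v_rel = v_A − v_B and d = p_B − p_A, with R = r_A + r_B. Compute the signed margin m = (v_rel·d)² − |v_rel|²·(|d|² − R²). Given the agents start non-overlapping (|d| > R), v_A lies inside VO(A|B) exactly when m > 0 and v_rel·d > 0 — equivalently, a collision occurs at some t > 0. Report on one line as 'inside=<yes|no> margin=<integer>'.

d = (-11, -3),  |d|² = 130;  R = 8+1 = 9,  c = 130−9² = 49
v_rel = (-7, -9),  |v_rel|² = 130;  v_rel·d = (-7)·(-11) + (-9)·(-3) = 104
130·t² − 208·t + 49 = 0  ⇒  m = 104² − 130·49 = 4446
m = 4446 > 0,  v_rel·d = 104 > 0  ⇒  inside

inside=yes margin=4446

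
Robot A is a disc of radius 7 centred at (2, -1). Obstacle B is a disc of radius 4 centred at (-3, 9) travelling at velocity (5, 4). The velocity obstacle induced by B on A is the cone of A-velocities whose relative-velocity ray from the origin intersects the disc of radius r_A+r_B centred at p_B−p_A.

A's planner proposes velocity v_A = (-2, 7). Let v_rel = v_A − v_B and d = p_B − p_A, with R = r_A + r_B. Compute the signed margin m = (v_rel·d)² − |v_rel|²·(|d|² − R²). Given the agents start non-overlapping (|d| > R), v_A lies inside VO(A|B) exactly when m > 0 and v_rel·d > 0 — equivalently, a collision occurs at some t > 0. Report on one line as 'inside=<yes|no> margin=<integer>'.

d = (-5, 10),  |d|² = 125;  R = 7+4 = 11,  c = 125−11² = 4
v_rel = (-7, 3),  |v_rel|² = 58;  v_rel·d = (-7)·(-5) + (3)·(10) = 65
58·t² − 130·t + 4 = 0  ⇒  m = 65² − 58·4 = 3993
m = 3993 > 0,  v_rel·d = 65 > 0  ⇒  inside

inside=yes margin=3993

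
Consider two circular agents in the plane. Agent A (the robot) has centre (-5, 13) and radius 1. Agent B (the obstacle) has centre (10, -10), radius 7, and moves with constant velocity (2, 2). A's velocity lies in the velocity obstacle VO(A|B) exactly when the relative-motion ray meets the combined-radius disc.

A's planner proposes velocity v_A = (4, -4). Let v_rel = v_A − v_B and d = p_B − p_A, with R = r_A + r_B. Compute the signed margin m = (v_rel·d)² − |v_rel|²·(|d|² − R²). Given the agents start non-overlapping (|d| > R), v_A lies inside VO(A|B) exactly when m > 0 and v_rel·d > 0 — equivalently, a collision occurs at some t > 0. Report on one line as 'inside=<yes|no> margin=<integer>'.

d = (15, -23),  |d|² = 754;  R = 1+7 = 8,  c = 754−8² = 690
v_rel = (2, -6),  |v_rel|² = 40;  v_rel·d = (2)·(15) + (-6)·(-23) = 168
40·t² − 336·t + 690 = 0  ⇒  m = 168² − 40·690 = 624
m = 624 > 0,  v_rel·d = 168 > 0  ⇒  inside

inside=yes margin=624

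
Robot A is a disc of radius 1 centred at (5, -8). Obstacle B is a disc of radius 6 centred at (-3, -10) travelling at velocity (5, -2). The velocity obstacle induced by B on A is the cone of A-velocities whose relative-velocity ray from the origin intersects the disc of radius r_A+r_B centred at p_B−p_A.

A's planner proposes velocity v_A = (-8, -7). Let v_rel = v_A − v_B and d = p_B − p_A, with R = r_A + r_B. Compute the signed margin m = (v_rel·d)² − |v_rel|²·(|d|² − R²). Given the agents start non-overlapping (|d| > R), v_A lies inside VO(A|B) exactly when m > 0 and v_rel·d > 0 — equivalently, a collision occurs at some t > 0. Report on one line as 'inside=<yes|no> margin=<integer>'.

d = (-8, -2),  |d|² = 68;  R = 1+6 = 7,  c = 68−7² = 19
v_rel = (-13, -5),  |v_rel|² = 194;  v_rel·d = (-13)·(-8) + (-5)·(-2) = 114
194·t² − 228·t + 19 = 0  ⇒  m = 114² − 194·19 = 9310
m = 9310 > 0,  v_rel·d = 114 > 0  ⇒  inside

inside=yes margin=9310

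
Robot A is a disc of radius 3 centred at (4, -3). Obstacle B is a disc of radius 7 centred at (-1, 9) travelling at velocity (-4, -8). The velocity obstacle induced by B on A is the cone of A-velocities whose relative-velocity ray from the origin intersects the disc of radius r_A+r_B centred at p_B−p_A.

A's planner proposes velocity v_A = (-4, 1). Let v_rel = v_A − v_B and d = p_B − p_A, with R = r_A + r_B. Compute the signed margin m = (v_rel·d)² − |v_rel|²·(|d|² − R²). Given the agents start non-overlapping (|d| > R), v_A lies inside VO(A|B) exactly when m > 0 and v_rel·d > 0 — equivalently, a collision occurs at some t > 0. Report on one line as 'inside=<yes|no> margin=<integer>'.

d = (-5, 12),  |d|² = 169;  R = 3+7 = 10,  c = 169−10² = 69
v_rel = (0, 9),  |v_rel|² = 81;  v_rel·d = (0)·(-5) + (9)·(12) = 108
81·t² − 216·t + 69 = 0  ⇒  m = 108² − 81·69 = 6075
m = 6075 > 0,  v_rel·d = 108 > 0  ⇒  inside

inside=yes margin=6075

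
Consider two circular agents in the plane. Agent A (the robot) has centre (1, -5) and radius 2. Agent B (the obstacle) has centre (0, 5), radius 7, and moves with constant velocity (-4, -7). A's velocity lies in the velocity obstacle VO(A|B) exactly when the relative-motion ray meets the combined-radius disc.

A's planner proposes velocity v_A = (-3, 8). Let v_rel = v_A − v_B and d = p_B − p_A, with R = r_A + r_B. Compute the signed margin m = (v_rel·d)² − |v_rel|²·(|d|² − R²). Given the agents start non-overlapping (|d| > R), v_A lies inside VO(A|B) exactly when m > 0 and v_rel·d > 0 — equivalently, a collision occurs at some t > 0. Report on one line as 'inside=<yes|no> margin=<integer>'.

d = (-1, 10),  |d|² = 101;  R = 2+7 = 9,  c = 101−9² = 20
v_rel = (1, 15),  |v_rel|² = 226;  v_rel·d = (1)·(-1) + (15)·(10) = 149
226·t² − 298·t + 20 = 0  ⇒  m = 149² − 226·20 = 17681
m = 17681 > 0,  v_rel·d = 149 > 0  ⇒  inside

inside=yes margin=17681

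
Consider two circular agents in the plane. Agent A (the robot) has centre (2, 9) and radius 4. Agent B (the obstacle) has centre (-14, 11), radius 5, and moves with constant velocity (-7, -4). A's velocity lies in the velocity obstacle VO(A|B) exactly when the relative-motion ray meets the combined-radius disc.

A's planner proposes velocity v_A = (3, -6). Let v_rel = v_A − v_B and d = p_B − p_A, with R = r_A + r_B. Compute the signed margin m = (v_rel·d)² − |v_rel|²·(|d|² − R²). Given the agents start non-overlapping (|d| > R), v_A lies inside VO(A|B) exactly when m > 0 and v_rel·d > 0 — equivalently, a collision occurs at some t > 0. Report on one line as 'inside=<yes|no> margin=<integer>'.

d = (-16, 2),  |d|² = 260;  R = 4+5 = 9,  c = 260−9² = 179
v_rel = (10, -2),  |v_rel|² = 104;  v_rel·d = (10)·(-16) + (-2)·(2) = -164
104·t² + 328·t + 179 = 0  ⇒  m = (-164)² − 104·179 = 8280
m = 8280 > 0,  v_rel·d = -164 < 0  ⇒  outside

inside=no margin=8280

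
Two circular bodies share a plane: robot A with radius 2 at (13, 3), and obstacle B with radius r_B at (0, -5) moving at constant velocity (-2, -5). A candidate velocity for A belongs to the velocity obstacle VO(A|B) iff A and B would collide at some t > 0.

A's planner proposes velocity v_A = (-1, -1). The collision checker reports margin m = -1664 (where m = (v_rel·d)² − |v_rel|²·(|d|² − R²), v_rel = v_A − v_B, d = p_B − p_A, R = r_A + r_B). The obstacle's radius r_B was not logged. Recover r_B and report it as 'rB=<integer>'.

m = -1664
d = (-13, -8);  v_rel = (1, 4),  |v_rel|² = 17
v_rel×d = (1)·(-8) − (4)·(-13) = 44
since m = R²·17 − 44²:  R² = (1936 + -1664) / 17 = 16
R = √16 = 4  ⇒  r_B = 4 − 2 = 2

rB=2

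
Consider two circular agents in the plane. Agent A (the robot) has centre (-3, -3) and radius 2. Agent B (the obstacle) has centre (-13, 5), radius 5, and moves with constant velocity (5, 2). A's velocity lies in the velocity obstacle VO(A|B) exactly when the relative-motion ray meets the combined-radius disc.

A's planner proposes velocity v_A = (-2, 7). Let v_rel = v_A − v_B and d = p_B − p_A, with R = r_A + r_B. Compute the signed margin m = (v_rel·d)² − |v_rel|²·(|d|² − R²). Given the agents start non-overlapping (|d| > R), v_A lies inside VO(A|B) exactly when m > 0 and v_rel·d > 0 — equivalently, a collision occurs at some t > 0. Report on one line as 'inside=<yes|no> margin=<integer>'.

d = (-10, 8),  |d|² = 164;  R = 2+5 = 7,  c = 164−7² = 115
v_rel = (-7, 5),  |v_rel|² = 74;  v_rel·d = (-7)·(-10) + (5)·(8) = 110
74·t² − 220·t + 115 = 0  ⇒  m = 110² − 74·115 = 3590
m = 3590 > 0,  v_rel·d = 110 > 0  ⇒  inside

inside=yes margin=3590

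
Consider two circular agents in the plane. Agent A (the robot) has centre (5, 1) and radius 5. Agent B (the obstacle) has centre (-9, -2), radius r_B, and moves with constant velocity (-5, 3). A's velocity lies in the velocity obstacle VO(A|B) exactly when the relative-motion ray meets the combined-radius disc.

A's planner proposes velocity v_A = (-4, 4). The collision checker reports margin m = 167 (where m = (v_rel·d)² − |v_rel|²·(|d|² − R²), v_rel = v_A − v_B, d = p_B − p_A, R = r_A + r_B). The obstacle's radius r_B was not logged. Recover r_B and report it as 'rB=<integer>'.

m = 167
d = (-14, -3);  v_rel = (1, 1),  |v_rel|² = 2
v_rel×d = (1)·(-3) − (1)·(-14) = 11
since m = R²·2 − 11²:  R² = (121 + 167) / 2 = 144
R = √144 = 12  ⇒  r_B = 12 − 5 = 7

rB=7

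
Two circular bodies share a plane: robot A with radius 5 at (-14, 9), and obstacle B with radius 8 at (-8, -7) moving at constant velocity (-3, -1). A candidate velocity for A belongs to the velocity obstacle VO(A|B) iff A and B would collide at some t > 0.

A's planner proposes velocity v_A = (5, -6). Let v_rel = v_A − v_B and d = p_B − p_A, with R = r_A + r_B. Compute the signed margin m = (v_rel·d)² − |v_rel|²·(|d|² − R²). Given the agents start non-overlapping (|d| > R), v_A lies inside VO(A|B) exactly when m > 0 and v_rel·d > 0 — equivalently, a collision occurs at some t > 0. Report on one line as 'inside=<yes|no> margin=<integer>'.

d = (6, -16),  |d|² = 292;  R = 5+8 = 13,  c = 292−13² = 123
v_rel = (8, -5),  |v_rel|² = 89;  v_rel·d = (8)·(6) + (-5)·(-16) = 128
89·t² − 256·t + 123 = 0  ⇒  m = 128² − 89·123 = 5437
m = 5437 > 0,  v_rel·d = 128 > 0  ⇒  inside

inside=yes margin=5437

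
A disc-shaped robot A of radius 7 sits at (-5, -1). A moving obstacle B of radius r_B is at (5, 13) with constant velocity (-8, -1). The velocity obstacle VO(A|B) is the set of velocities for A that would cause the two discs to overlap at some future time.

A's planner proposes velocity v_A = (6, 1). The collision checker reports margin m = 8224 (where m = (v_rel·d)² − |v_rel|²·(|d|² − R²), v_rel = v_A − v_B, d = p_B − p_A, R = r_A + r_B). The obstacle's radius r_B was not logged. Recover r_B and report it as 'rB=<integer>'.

m = 8224
d = (10, 14);  v_rel = (14, 2),  |v_rel|² = 200
v_rel×d = (14)·(14) − (2)·(10) = 176
since m = R²·200 − 176²:  R² = (30976 + 8224) / 200 = 196
R = √196 = 14  ⇒  r_B = 14 − 7 = 7

rB=7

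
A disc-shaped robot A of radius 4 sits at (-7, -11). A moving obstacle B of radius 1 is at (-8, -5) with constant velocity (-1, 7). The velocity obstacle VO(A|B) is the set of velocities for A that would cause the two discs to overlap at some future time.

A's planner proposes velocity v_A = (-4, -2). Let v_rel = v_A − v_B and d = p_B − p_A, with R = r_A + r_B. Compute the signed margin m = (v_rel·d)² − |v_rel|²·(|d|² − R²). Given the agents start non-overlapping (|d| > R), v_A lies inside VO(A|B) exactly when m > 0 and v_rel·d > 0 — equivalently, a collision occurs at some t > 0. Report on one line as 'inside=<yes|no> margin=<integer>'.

d = (-1, 6),  |d|² = 37;  R = 4+1 = 5,  c = 37−5² = 12
v_rel = (-3, -9),  |v_rel|² = 90;  v_rel·d = (-3)·(-1) + (-9)·(6) = -51
90·t² + 102·t + 12 = 0  ⇒  m = (-51)² − 90·12 = 1521
m = 1521 > 0,  v_rel·d = -51 < 0  ⇒  outside

inside=no margin=1521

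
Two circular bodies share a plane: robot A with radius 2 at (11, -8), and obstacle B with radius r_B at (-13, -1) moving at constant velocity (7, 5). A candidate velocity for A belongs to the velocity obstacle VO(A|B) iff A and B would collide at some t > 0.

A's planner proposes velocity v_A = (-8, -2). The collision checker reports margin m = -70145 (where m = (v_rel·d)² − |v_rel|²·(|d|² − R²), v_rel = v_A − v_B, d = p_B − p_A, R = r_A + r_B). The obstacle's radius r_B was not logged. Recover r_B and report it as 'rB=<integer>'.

m = -70145
d = (-24, 7);  v_rel = (-15, -7),  |v_rel|² = 274
v_rel×d = (-15)·(7) − (-7)·(-24) = -273
since m = R²·274 − (-273)²:  R² = (74529 + -70145) / 274 = 16
R = √16 = 4  ⇒  r_B = 4 − 2 = 2

rB=2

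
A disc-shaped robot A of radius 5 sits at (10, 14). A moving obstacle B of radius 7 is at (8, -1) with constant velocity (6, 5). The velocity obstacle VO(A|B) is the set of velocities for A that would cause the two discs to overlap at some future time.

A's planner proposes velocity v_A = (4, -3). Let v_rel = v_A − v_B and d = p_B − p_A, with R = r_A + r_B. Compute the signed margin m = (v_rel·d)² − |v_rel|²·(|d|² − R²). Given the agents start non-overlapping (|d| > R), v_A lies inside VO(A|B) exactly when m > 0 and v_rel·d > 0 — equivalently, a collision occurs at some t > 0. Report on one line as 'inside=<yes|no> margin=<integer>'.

d = (-2, -15),  |d|² = 229;  R = 5+7 = 12,  c = 229−12² = 85
v_rel = (-2, -8),  |v_rel|² = 68;  v_rel·d = (-2)·(-2) + (-8)·(-15) = 124
68·t² − 248·t + 85 = 0  ⇒  m = 124² − 68·85 = 9596
m = 9596 > 0,  v_rel·d = 124 > 0  ⇒  inside

inside=yes margin=9596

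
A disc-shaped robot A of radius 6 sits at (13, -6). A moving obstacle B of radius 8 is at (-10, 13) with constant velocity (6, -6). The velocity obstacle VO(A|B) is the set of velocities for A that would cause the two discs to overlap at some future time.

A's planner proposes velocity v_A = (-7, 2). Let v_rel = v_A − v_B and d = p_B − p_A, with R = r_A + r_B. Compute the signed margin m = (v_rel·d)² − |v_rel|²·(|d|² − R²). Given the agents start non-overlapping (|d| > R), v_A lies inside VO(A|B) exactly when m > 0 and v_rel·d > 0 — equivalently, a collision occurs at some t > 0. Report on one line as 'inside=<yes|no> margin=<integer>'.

d = (-23, 19),  |d|² = 890;  R = 6+8 = 14,  c = 890−14² = 694
v_rel = (-13, 8),  |v_rel|² = 233;  v_rel·d = (-13)·(-23) + (8)·(19) = 451
233·t² − 902·t + 694 = 0  ⇒  m = 451² − 233·694 = 41699
m = 41699 > 0,  v_rel·d = 451 > 0  ⇒  inside

inside=yes margin=41699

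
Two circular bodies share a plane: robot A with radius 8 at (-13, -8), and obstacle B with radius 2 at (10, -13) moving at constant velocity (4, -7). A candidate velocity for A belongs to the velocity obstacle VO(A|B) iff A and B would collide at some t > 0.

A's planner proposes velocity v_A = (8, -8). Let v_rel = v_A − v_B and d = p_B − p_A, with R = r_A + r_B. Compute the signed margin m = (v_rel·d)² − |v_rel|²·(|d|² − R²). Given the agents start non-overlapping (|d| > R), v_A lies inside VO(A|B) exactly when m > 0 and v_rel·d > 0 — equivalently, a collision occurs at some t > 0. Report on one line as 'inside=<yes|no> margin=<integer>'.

d = (23, -5),  |d|² = 554;  R = 8+2 = 10,  c = 554−10² = 454
v_rel = (4, -1),  |v_rel|² = 17;  v_rel·d = (4)·(23) + (-1)·(-5) = 97
17·t² − 194·t + 454 = 0  ⇒  m = 97² − 17·454 = 1691
m = 1691 > 0,  v_rel·d = 97 > 0  ⇒  inside

inside=yes margin=1691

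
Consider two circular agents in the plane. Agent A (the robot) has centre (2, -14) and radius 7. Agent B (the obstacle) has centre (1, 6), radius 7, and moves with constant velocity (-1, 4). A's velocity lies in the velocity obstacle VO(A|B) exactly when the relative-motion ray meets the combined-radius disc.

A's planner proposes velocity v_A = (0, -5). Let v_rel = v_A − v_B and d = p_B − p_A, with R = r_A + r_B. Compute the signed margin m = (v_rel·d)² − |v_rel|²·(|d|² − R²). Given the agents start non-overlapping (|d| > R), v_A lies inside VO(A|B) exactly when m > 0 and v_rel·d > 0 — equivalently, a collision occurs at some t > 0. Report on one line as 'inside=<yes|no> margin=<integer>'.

d = (-1, 20),  |d|² = 401;  R = 7+7 = 14,  c = 401−14² = 205
v_rel = (1, -9),  |v_rel|² = 82;  v_rel·d = (1)·(-1) + (-9)·(20) = -181
82·t² + 362·t + 205 = 0  ⇒  m = (-181)² − 82·205 = 15951
m = 15951 > 0,  v_rel·d = -181 < 0  ⇒  outside

inside=no margin=15951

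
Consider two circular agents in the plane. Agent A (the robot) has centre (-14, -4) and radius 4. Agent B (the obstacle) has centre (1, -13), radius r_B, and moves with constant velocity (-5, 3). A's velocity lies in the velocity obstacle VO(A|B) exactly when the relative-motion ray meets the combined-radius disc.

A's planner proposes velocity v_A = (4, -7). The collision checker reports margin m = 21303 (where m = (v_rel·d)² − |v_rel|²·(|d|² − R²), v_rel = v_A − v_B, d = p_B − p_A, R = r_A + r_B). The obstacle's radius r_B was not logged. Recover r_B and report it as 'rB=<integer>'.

m = 21303
d = (15, -9);  v_rel = (9, -10),  |v_rel|² = 181
v_rel×d = (9)·(-9) − (-10)·(15) = 69
since m = R²·181 − 69²:  R² = (4761 + 21303) / 181 = 144
R = √144 = 12  ⇒  r_B = 12 − 4 = 8

rB=8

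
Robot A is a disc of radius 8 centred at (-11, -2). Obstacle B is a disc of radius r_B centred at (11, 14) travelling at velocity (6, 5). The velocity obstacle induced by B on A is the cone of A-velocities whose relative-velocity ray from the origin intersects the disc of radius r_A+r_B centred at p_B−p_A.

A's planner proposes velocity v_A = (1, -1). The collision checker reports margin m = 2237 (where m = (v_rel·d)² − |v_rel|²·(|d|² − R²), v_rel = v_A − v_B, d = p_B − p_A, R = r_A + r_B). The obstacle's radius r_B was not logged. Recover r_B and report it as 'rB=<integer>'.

m = 2237
d = (22, 16);  v_rel = (-5, -6),  |v_rel|² = 61
v_rel×d = (-5)·(16) − (-6)·(22) = 52
since m = R²·61 − 52²:  R² = (2704 + 2237) / 61 = 81
R = √81 = 9  ⇒  r_B = 9 − 8 = 1

rB=1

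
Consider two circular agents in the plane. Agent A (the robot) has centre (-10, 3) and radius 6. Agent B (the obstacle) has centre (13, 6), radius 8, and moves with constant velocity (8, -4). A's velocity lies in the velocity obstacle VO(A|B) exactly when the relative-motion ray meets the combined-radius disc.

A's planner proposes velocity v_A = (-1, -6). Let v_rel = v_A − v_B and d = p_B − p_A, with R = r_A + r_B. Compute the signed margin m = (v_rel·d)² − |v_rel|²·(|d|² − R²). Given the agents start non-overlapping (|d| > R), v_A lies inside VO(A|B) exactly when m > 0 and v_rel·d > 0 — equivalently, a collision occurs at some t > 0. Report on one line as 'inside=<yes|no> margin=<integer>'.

d = (23, 3),  |d|² = 538;  R = 6+8 = 14,  c = 538−14² = 342
v_rel = (-9, -2),  |v_rel|² = 85;  v_rel·d = (-9)·(23) + (-2)·(3) = -213
85·t² + 426·t + 342 = 0  ⇒  m = (-213)² − 85·342 = 16299
m = 16299 > 0,  v_rel·d = -213 < 0  ⇒  outside

inside=no margin=16299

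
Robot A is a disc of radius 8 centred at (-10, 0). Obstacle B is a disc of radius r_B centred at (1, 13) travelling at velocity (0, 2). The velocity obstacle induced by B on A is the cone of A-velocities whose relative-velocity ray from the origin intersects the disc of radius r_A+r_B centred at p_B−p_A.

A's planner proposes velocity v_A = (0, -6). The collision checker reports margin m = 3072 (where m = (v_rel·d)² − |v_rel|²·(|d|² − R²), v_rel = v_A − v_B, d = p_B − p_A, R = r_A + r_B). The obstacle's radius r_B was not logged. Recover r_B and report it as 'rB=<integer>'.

m = 3072
d = (11, 13);  v_rel = (0, -8),  |v_rel|² = 64
v_rel×d = (0)·(13) − (-8)·(11) = 88
since m = R²·64 − 88²:  R² = (7744 + 3072) / 64 = 169
R = √169 = 13  ⇒  r_B = 13 − 8 = 5

rB=5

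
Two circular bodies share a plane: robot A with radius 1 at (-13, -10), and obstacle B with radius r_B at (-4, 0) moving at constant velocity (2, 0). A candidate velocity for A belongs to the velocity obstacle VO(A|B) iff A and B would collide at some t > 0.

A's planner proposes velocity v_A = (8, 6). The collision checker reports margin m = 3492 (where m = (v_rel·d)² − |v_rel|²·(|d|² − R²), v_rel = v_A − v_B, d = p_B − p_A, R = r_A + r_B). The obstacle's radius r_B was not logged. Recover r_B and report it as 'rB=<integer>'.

m = 3492
d = (9, 10);  v_rel = (6, 6),  |v_rel|² = 72
v_rel×d = (6)·(10) − (6)·(9) = 6
since m = R²·72 − 6²:  R² = (36 + 3492) / 72 = 49
R = √49 = 7  ⇒  r_B = 7 − 1 = 6

rB=6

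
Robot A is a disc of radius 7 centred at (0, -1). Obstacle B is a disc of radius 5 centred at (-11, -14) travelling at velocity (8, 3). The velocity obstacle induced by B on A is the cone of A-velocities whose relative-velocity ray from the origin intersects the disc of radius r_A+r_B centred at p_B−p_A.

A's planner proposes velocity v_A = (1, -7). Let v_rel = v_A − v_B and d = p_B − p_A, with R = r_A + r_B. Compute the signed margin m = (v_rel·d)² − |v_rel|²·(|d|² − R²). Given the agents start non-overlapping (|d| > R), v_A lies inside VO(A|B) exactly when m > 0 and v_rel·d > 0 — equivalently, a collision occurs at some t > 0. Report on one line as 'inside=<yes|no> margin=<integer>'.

d = (-11, -13),  |d|² = 290;  R = 7+5 = 12,  c = 290−12² = 146
v_rel = (-7, -10),  |v_rel|² = 149;  v_rel·d = (-7)·(-11) + (-10)·(-13) = 207
149·t² − 414·t + 146 = 0  ⇒  m = 207² − 149·146 = 21095
m = 21095 > 0,  v_rel·d = 207 > 0  ⇒  inside

inside=yes margin=21095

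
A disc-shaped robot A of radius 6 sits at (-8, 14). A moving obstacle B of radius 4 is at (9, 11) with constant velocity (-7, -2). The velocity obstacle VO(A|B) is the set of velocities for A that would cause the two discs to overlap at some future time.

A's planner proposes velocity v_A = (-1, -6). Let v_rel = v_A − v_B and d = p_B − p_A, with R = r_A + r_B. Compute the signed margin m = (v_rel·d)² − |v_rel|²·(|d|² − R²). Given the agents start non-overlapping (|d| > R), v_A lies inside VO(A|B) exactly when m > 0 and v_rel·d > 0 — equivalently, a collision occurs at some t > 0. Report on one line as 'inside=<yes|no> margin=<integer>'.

d = (17, -3),  |d|² = 298;  R = 6+4 = 10,  c = 298−10² = 198
v_rel = (6, -4),  |v_rel|² = 52;  v_rel·d = (6)·(17) + (-4)·(-3) = 114
52·t² − 228·t + 198 = 0  ⇒  m = 114² − 52·198 = 2700
m = 2700 > 0,  v_rel·d = 114 > 0  ⇒  inside

inside=yes margin=2700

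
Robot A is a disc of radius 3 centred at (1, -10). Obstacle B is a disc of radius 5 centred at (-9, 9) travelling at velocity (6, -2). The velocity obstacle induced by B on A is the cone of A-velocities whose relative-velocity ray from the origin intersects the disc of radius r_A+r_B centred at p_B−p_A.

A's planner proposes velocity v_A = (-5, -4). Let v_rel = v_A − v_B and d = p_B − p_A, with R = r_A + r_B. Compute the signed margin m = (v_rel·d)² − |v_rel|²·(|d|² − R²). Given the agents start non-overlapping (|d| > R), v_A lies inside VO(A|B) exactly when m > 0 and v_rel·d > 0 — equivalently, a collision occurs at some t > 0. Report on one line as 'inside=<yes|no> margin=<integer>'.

d = (-10, 19),  |d|² = 461;  R = 3+5 = 8,  c = 461−8² = 397
v_rel = (-11, -2),  |v_rel|² = 125;  v_rel·d = (-11)·(-10) + (-2)·(19) = 72
125·t² − 144·t + 397 = 0  ⇒  m = 72² − 125·397 = -44441
m = -44441 < 0,  v_rel·d = 72 > 0  ⇒  outside

inside=no margin=-44441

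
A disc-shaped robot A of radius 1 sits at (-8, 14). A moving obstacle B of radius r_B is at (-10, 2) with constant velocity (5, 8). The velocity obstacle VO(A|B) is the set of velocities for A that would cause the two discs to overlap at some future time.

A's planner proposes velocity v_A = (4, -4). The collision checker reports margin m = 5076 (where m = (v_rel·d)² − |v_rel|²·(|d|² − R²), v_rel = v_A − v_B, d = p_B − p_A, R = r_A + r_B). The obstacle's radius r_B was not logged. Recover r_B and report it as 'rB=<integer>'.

m = 5076
d = (-2, -12);  v_rel = (-1, -12),  |v_rel|² = 145
v_rel×d = (-1)·(-12) − (-12)·(-2) = -12
since m = R²·145 − (-12)²:  R² = (144 + 5076) / 145 = 36
R = √36 = 6  ⇒  r_B = 6 − 1 = 5

rB=5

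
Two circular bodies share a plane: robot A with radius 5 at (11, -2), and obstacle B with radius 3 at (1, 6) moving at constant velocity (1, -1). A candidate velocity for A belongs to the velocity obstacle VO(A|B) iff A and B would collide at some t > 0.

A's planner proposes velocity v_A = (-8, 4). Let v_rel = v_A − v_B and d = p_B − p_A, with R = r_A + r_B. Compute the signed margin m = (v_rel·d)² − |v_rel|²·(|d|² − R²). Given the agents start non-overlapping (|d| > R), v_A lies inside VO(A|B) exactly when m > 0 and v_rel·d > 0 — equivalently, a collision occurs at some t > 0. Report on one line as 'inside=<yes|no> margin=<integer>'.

d = (-10, 8),  |d|² = 164;  R = 5+3 = 8,  c = 164−8² = 100
v_rel = (-9, 5),  |v_rel|² = 106;  v_rel·d = (-9)·(-10) + (5)·(8) = 130
106·t² − 260·t + 100 = 0  ⇒  m = 130² − 106·100 = 6300
m = 6300 > 0,  v_rel·d = 130 > 0  ⇒  inside

inside=yes margin=6300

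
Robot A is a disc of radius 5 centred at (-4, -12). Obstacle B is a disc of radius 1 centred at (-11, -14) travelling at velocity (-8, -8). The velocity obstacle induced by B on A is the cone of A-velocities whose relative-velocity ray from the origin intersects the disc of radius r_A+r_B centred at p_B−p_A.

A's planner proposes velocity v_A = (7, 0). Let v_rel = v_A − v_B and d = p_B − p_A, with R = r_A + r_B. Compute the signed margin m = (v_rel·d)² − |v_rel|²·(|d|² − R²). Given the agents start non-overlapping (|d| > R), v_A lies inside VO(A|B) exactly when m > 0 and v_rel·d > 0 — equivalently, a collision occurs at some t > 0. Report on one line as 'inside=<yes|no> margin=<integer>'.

d = (-7, -2),  |d|² = 53;  R = 5+1 = 6,  c = 53−6² = 17
v_rel = (15, 8),  |v_rel|² = 289;  v_rel·d = (15)·(-7) + (8)·(-2) = -121
289·t² + 242·t + 17 = 0  ⇒  m = (-121)² − 289·17 = 9728
m = 9728 > 0,  v_rel·d = -121 < 0  ⇒  outside

inside=no margin=9728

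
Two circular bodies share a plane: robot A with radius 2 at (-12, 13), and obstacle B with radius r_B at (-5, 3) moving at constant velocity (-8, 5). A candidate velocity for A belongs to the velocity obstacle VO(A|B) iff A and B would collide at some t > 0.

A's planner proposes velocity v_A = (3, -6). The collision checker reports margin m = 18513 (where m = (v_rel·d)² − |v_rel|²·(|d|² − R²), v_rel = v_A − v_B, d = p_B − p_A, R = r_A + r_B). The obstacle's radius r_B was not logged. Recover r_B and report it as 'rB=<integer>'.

m = 18513
d = (7, -10);  v_rel = (11, -11),  |v_rel|² = 242
v_rel×d = (11)·(-10) − (-11)·(7) = -33
since m = R²·242 − (-33)²:  R² = (1089 + 18513) / 242 = 81
R = √81 = 9  ⇒  r_B = 9 − 2 = 7

rB=7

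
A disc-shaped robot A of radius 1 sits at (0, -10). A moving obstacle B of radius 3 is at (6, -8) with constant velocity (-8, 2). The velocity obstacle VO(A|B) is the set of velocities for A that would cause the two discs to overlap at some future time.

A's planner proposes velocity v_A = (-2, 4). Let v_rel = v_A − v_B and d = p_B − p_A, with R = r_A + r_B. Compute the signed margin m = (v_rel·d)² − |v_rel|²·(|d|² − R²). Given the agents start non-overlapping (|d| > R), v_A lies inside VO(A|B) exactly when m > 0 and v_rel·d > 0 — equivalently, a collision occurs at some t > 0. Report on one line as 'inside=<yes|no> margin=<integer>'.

d = (6, 2),  |d|² = 40;  R = 1+3 = 4,  c = 40−4² = 24
v_rel = (6, 2),  |v_rel|² = 40;  v_rel·d = (6)·(6) + (2)·(2) = 40
40·t² − 80·t + 24 = 0  ⇒  m = 40² − 40·24 = 640
m = 640 > 0,  v_rel·d = 40 > 0  ⇒  inside

inside=yes margin=640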